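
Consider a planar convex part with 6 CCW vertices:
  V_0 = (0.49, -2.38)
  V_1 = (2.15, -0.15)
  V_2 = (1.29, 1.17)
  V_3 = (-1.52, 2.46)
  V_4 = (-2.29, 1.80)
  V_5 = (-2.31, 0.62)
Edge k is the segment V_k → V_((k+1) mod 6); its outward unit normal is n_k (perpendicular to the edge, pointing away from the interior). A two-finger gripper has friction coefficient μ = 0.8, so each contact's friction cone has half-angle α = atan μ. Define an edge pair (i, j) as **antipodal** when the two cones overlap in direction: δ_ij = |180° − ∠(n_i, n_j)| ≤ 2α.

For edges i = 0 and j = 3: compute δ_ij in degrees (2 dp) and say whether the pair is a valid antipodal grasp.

δ = 12.73°, valid

α = atan 0.8 = 38.66°;  2α = 77.32°
edge 0: e_0 = (+1.66, +2.23);  n_0 = (+0.8022, -0.5971)
edge 3: e_3 = (-0.77, -0.66);  n_3 = (-0.6508, +0.7593)
∠(n_0, n_3) = 167.27°
δ = |180° − 167.27°| = 12.73°
12.73° ≤ 2α = 77.32°  →  valid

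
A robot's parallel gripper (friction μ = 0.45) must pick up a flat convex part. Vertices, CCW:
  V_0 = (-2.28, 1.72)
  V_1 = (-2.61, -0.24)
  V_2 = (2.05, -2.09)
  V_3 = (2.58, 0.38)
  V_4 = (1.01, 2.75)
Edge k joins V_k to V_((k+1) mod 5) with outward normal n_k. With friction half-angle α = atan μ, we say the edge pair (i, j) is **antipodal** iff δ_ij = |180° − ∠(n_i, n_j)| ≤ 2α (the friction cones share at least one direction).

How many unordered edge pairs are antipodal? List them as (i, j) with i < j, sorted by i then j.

count = 4; pairs: (0,2), (0,3), (1,3), (1,4)

α = atan 0.45 = 24.23°;  2α = 48.46°
n_0 = (-0.9861, +0.1660)
n_1 = (-0.3690, -0.9294)
n_2 = (+0.9777, -0.2098)
n_3 = (+0.8337, +0.5523)
n_4 = (-0.2988, +0.9543)
  (0,1): δ = 102.10°  ·
  (0,2): δ = 2.55°  ✓
  (0,3): δ = 43.08°  ✓
  (0,4): δ = 116.94°  ·
  (1,2): δ = 80.46°  ·
  (1,3): δ = 34.82°  ✓
  (1,4): δ = 39.04°  ✓
  (2,3): δ = 134.37°  ·
  (2,4): δ = 60.51°  ·
  (3,4): δ = 106.14°  ·
antipodal pairs: 4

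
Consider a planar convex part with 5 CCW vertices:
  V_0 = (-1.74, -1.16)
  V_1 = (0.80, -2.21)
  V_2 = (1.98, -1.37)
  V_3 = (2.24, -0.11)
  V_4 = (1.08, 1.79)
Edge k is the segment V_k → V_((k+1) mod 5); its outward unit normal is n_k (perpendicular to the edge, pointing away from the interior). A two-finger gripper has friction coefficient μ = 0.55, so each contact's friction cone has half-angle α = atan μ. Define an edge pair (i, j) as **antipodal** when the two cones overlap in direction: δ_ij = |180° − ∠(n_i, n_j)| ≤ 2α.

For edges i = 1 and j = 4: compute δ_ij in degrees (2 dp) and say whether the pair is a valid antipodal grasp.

δ = 10.84°, valid

α = atan 0.55 = 28.81°;  2α = 57.62°
edge 1: e_1 = (+1.18, +0.84);  n_1 = (+0.5799, -0.8147)
edge 4: e_4 = (-2.82, -2.95);  n_4 = (-0.7229, +0.6910)
∠(n_1, n_4) = 169.16°
δ = |180° − 169.16°| = 10.84°
10.84° ≤ 2α = 57.62°  →  valid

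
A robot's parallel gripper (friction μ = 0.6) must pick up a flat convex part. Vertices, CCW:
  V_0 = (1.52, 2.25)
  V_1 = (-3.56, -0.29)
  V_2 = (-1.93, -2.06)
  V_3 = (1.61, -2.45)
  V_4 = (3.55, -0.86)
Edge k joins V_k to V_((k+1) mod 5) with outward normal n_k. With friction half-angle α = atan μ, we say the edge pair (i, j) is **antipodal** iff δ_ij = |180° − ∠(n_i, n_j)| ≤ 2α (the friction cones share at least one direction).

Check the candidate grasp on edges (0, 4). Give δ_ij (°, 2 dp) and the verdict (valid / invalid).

δ = 96.57°, invalid

α = atan 0.6 = 30.96°;  2α = 61.93°
edge 0: e_0 = (-5.08, -2.54);  n_0 = (-0.4472, +0.8944)
edge 4: e_4 = (-2.03, +3.11);  n_4 = (+0.8374, +0.5466)
∠(n_0, n_4) = 83.43°
δ = |180° − 83.43°| = 96.57°
96.57° > 2α = 61.93°  →  invalid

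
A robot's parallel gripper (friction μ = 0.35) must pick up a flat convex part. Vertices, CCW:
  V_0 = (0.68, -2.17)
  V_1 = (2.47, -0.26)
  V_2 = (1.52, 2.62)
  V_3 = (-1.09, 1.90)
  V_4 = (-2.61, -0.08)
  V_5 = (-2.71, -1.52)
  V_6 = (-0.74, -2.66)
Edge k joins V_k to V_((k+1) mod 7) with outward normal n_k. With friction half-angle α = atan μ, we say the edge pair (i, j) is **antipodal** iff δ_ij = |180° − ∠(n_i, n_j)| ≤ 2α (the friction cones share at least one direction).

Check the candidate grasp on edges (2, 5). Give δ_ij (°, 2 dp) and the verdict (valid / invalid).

α = atan 0.35 = 19.29°;  2α = 38.58°
edge 2: e_2 = (-2.61, -0.72);  n_2 = (-0.2659, +0.9640)
edge 5: e_5 = (+1.97, -1.14);  n_5 = (-0.5009, -0.8655)
∠(n_2, n_5) = 134.52°
δ = |180° − 134.52°| = 45.48°
45.48° > 2α = 38.58°  →  invalid

δ = 45.48°, invalid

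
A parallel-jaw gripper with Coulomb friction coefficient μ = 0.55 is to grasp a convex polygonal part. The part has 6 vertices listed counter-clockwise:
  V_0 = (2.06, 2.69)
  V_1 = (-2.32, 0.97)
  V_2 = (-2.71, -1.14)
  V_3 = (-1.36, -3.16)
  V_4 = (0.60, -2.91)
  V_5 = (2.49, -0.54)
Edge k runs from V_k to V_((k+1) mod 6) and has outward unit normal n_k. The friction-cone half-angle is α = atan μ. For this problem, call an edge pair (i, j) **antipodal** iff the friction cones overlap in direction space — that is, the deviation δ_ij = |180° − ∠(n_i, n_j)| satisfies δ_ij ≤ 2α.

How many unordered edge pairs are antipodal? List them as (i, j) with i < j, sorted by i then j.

α = atan 0.55 = 28.81°;  2α = 57.62°
n_0 = (-0.3655, +0.9308)
n_1 = (-0.9833, +0.1818)
n_2 = (-0.8314, -0.5556)
n_3 = (+0.1265, -0.9920)
n_4 = (+0.7818, -0.6235)
n_5 = (+0.9913, +0.1320)
  (0,1): δ = 121.91°  ·
  (0,2): δ = 77.68°  ·
  (0,3): δ = 14.17°  ✓
  (0,4): δ = 29.99°  ✓
  (0,5): δ = 76.14°  ·
  (1,2): δ = 135.77°  ·
  (1,3): δ = 72.26°  ·
  (1,4): δ = 28.10°  ✓
  (1,5): δ = 18.06°  ✓
  (2,3): δ = 116.49°  ·
  (2,4): δ = 72.33°  ·
  (2,5): δ = 26.17°  ✓
  (3,4): δ = 135.84°  ·
  (3,5): δ = 89.69°  ·
  (4,5): δ = 133.85°  ·
antipodal pairs: 5

count = 5; pairs: (0,3), (0,4), (1,4), (1,5), (2,5)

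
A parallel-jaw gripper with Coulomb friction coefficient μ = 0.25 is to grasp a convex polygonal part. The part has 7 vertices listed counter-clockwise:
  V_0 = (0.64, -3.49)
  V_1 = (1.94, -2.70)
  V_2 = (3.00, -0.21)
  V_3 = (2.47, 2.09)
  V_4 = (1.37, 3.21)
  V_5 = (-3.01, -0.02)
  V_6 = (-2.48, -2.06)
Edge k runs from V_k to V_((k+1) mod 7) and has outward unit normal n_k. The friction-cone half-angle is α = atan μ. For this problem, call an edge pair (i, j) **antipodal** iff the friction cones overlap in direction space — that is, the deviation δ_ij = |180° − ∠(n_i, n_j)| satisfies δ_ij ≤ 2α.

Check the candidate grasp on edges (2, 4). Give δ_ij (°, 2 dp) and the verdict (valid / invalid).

α = atan 0.25 = 14.04°;  2α = 28.07°
edge 2: e_2 = (-0.53, +2.30);  n_2 = (+0.9745, +0.2246)
edge 4: e_4 = (-4.38, -3.23);  n_4 = (-0.5935, +0.8048)
∠(n_2, n_4) = 113.43°
δ = |180° − 113.43°| = 66.57°
66.57° > 2α = 28.07°  →  invalid

δ = 66.57°, invalid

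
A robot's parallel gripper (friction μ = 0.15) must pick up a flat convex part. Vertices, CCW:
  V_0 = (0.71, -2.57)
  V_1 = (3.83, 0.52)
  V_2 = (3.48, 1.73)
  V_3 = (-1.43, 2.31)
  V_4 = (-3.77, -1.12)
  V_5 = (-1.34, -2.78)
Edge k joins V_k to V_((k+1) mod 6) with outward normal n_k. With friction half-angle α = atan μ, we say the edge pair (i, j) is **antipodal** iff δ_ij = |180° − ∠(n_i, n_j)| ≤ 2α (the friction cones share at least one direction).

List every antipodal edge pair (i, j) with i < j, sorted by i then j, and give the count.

count = 2; pairs: (0,3), (2,5)

α = atan 0.15 = 8.53°;  2α = 17.06°
n_0 = (+0.7037, -0.7105)
n_1 = (+0.9606, +0.2779)
n_2 = (+0.1173, +0.9931)
n_3 = (-0.8261, +0.5636)
n_4 = (-0.5641, -0.8257)
n_5 = (+0.1019, -0.9948)
  (0,1): δ = 118.59°  ·
  (0,2): δ = 51.46°  ·
  (0,3): δ = 10.97°  ✓
  (0,4): δ = 100.94°  ·
  (0,5): δ = 141.13°  ·
  (1,2): δ = 112.87°  ·
  (1,3): δ = 50.44°  ·
  (1,4): δ = 39.53°  ·
  (1,5): δ = 79.72°  ·
  (2,3): δ = 117.57°  ·
  (2,4): δ = 27.60°  ·
  (2,5): δ = 12.59°  ✓
  (3,4): δ = 90.04°  ·
  (3,5): δ = 49.85°  ·
  (4,5): δ = 139.81°  ·
antipodal pairs: 2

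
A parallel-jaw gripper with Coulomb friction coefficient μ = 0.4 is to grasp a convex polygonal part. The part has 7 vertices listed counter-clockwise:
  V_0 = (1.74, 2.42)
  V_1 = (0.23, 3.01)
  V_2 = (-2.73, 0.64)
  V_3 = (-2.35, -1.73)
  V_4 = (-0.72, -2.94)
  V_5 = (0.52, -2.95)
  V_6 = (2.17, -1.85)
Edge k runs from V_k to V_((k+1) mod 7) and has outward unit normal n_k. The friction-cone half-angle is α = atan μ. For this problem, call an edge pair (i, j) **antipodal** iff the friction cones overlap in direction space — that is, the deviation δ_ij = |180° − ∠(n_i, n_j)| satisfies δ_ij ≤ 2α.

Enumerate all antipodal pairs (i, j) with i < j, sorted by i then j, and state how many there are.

count = 5; pairs: (0,3), (0,4), (1,4), (1,5), (2,6)

α = atan 0.4 = 21.80°;  2α = 43.60°
n_0 = (+0.3639, +0.9314)
n_1 = (-0.6250, +0.7806)
n_2 = (-0.9874, -0.1583)
n_3 = (-0.5961, -0.8029)
n_4 = (-0.0081, -1.0000)
n_5 = (+0.5547, -0.8321)
n_6 = (+0.9950, +0.1002)
  (0,1): δ = 119.97°  ·
  (0,2): δ = 59.55°  ·
  (0,3): δ = 15.25°  ✓
  (0,4): δ = 20.88°  ✓
  (0,5): δ = 55.03°  ·
  (0,6): δ = 117.09°  ·
  (1,2): δ = 119.57°  ·
  (1,3): δ = 75.27°  ·
  (1,4): δ = 39.15°  ✓
  (1,5): δ = 4.99°  ✓
  (1,6): δ = 57.07°  ·
  (2,3): δ = 135.70°  ·
  (2,4): δ = 99.57°  ·
  (2,5): δ = 65.42°  ·
  (2,6): δ = 3.36°  ✓
  (3,4): δ = 143.87°  ·
  (3,5): δ = 109.72°  ·
  (3,6): δ = 47.66°  ·
  (4,5): δ = 145.85°  ·
  (4,6): δ = 83.79°  ·
  (5,6): δ = 117.94°  ·
antipodal pairs: 5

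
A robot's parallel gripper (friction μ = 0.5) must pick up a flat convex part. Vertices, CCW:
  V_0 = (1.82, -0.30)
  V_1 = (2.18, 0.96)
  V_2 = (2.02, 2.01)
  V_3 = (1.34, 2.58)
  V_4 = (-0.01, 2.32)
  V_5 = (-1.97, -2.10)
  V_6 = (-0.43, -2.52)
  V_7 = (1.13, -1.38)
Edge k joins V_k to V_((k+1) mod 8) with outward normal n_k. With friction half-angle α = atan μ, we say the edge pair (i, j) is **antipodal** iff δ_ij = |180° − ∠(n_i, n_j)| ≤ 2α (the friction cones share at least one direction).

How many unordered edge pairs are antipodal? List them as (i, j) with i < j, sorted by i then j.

α = atan 0.5 = 26.57°;  2α = 53.13°
n_0 = (+0.9615, -0.2747)
n_1 = (+0.9886, +0.1506)
n_2 = (+0.6424, +0.7664)
n_3 = (-0.1891, +0.9820)
n_4 = (-0.9142, +0.4054)
n_5 = (-0.2631, -0.9648)
n_6 = (+0.5900, -0.8074)
n_7 = (+0.8427, -0.5384)
  (0,1): δ = 155.39°  ·
  (0,2): δ = 114.03°  ·
  (0,3): δ = 63.15°  ·
  (0,4): δ = 7.97°  ✓
  (0,5): δ = 90.69°  ·
  (0,6): δ = 142.10°  ·
  (0,7): δ = 163.37°  ·
  (1,2): δ = 138.64°  ·
  (1,3): δ = 87.76°  ·
  (1,4): δ = 32.58°  ✓
  (1,5): δ = 66.08°  ·
  (1,6): δ = 117.49°  ·
  (1,7): δ = 138.76°  ·
  (2,3): δ = 129.13°  ·
  (2,4): δ = 73.94°  ·
  (2,5): δ = 24.72°  ✓
  (2,6): δ = 76.13°  ·
  (2,7): δ = 97.40°  ·
  (3,4): δ = 124.82°  ·
  (3,5): δ = 26.16°  ✓
  (3,6): δ = 25.26°  ✓
  (3,7): δ = 46.52°  ✓
  (4,5): δ = 81.34°  ·
  (4,6): δ = 29.93°  ✓
  (4,7): δ = 8.66°  ✓
  (5,6): δ = 128.59°  ·
  (5,7): δ = 107.32°  ·
  (6,7): δ = 158.73°  ·
antipodal pairs: 8

count = 8; pairs: (0,4), (1,4), (2,5), (3,5), (3,6), (3,7), (4,6), (4,7)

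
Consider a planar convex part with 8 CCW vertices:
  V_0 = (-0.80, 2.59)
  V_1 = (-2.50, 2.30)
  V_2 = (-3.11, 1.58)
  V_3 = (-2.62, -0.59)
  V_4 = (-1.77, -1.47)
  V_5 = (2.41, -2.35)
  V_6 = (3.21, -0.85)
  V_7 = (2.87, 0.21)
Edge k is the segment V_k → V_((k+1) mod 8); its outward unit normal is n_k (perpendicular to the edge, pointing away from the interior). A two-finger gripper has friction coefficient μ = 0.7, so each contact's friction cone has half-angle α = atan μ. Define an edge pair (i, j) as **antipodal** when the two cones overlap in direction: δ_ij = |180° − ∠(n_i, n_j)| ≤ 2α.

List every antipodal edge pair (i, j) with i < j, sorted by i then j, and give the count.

α = atan 0.7 = 34.99°;  2α = 69.98°
n_0 = (-0.1682, +0.9858)
n_1 = (-0.7630, +0.6464)
n_2 = (-0.9754, -0.2203)
n_3 = (-0.7193, -0.6947)
n_4 = (-0.2060, -0.9785)
n_5 = (+0.8824, -0.4706)
n_6 = (+0.9522, +0.3054)
n_7 = (+0.5441, +0.8390)
  (0,1): δ = 139.95°  ·
  (0,2): δ = 86.96°  ·
  (0,3): δ = 55.67°  ✓
  (0,4): δ = 21.57°  ✓
  (0,5): δ = 52.25°  ✓
  (0,6): δ = 98.10°  ·
  (0,7): δ = 137.36°  ·
  (1,2): δ = 127.00°  ·
  (1,3): δ = 95.72°  ·
  (1,4): δ = 61.62°  ✓
  (1,5): δ = 12.20°  ✓
  (1,6): δ = 58.06°  ✓
  (1,7): δ = 97.31°  ·
  (2,3): δ = 148.72°  ·
  (2,4): δ = 114.61°  ·
  (2,5): δ = 40.80°  ✓
  (2,6): δ = 5.06°  ✓
  (2,7): δ = 44.31°  ✓
  (3,4): δ = 145.90°  ·
  (3,5): δ = 72.08°  ·
  (3,6): δ = 26.22°  ✓
  (3,7): δ = 13.03°  ✓
  (4,5): δ = 106.18°  ·
  (4,6): δ = 60.33°  ✓
  (4,7): δ = 21.07°  ✓
  (5,6): δ = 134.14°  ·
  (5,7): δ = 94.89°  ·
  (6,7): δ = 140.75°  ·
antipodal pairs: 13

count = 13; pairs: (0,3), (0,4), (0,5), (1,4), (1,5), (1,6), (2,5), (2,6), (2,7), (3,6), (3,7), (4,6), (4,7)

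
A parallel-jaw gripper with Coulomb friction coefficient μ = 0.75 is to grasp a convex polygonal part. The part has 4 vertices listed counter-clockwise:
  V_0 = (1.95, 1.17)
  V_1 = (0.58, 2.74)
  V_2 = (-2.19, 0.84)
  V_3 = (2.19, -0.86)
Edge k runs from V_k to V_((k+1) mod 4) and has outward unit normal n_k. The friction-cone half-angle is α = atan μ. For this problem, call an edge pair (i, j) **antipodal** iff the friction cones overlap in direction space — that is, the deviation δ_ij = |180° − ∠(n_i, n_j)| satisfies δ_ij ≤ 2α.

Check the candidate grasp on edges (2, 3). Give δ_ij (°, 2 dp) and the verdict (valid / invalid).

δ = 62.04°, valid

α = atan 0.75 = 36.87°;  2α = 73.74°
edge 2: e_2 = (+4.38, -1.70);  n_2 = (-0.3618, -0.9322)
edge 3: e_3 = (-0.24, +2.03);  n_3 = (+0.9931, +0.1174)
∠(n_2, n_3) = 117.96°
δ = |180° − 117.96°| = 62.04°
62.04° ≤ 2α = 73.74°  →  valid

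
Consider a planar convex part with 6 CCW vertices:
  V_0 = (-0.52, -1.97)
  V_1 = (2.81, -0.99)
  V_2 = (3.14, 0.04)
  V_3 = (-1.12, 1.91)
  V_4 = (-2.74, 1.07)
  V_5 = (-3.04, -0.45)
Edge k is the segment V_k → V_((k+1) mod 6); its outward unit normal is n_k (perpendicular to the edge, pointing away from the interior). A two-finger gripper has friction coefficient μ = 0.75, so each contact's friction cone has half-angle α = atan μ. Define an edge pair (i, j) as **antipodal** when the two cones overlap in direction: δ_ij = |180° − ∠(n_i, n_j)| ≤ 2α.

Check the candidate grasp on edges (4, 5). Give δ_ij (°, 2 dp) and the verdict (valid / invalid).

α = atan 0.75 = 36.87°;  2α = 73.74°
edge 4: e_4 = (-0.30, -1.52);  n_4 = (-0.9811, +0.1936)
edge 5: e_5 = (+2.52, -1.52);  n_5 = (-0.5165, -0.8563)
∠(n_4, n_5) = 70.07°
δ = |180° − 70.07°| = 109.93°
109.93° > 2α = 73.74°  →  invalid

δ = 109.93°, invalid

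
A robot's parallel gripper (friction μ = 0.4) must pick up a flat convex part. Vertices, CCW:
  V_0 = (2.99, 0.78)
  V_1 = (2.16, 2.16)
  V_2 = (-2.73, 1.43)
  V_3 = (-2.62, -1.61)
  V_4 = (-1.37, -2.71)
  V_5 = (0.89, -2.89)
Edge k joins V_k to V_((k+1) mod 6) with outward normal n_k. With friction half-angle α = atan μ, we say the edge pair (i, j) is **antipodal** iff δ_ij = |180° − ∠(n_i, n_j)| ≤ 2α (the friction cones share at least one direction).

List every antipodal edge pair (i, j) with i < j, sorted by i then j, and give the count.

α = atan 0.4 = 21.80°;  2α = 43.60°
n_0 = (+0.8569, +0.5154)
n_1 = (-0.1476, +0.9890)
n_2 = (-0.9993, -0.0362)
n_3 = (-0.6606, -0.7507)
n_4 = (-0.0794, -0.9968)
n_5 = (+0.8680, -0.4966)
  (0,1): δ = 112.53°  ·
  (0,2): δ = 28.95°  ✓
  (0,3): δ = 17.63°  ✓
  (0,4): δ = 54.42°  ·
  (0,5): δ = 119.20°  ·
  (1,2): δ = 96.42°  ·
  (1,3): δ = 49.84°  ·
  (1,4): δ = 13.04°  ✓
  (1,5): δ = 51.73°  ·
  (2,3): δ = 133.42°  ·
  (2,4): δ = 96.63°  ·
  (2,5): δ = 31.85°  ✓
  (3,4): δ = 143.21°  ·
  (3,5): δ = 78.43°  ·
  (4,5): δ = 115.22°  ·
antipodal pairs: 4

count = 4; pairs: (0,2), (0,3), (1,4), (2,5)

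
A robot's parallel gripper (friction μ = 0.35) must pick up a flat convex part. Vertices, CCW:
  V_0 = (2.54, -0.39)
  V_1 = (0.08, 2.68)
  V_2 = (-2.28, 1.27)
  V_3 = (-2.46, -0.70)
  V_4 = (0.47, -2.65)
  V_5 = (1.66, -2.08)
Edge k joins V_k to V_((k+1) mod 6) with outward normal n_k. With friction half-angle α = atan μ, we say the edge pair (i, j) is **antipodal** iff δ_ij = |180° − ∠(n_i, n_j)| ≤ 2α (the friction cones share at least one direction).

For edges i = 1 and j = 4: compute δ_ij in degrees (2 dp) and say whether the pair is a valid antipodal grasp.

α = atan 0.35 = 19.29°;  2α = 38.58°
edge 1: e_1 = (-2.36, -1.41);  n_1 = (-0.5129, +0.8585)
edge 4: e_4 = (+1.19, +0.57);  n_4 = (+0.4320, -0.9019)
∠(n_1, n_4) = 174.74°
δ = |180° − 174.74°| = 5.26°
5.26° ≤ 2α = 38.58°  →  valid

δ = 5.26°, valid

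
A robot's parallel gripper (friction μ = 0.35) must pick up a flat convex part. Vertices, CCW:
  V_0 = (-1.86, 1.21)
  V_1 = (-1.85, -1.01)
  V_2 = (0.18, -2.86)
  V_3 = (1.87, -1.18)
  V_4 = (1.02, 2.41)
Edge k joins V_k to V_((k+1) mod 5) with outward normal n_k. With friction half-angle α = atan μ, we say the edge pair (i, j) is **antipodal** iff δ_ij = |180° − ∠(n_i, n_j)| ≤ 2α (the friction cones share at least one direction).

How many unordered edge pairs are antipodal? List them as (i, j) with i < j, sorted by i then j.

count = 3; pairs: (0,3), (1,3), (2,4)

α = atan 0.35 = 19.29°;  2α = 38.58°
n_0 = (-1.0000, -0.0045)
n_1 = (-0.6736, -0.7391)
n_2 = (+0.7050, -0.7092)
n_3 = (+0.9731, +0.2304)
n_4 = (-0.3846, +0.9231)
  (0,1): δ = 132.60°  ·
  (0,2): δ = 45.43°  ·
  (0,3): δ = 13.06°  ✓
  (0,4): δ = 112.36°  ·
  (1,2): δ = 92.83°  ·
  (1,3): δ = 34.34°  ✓
  (1,4): δ = 64.96°  ·
  (2,3): δ = 121.51°  ·
  (2,4): δ = 22.21°  ✓
  (3,4): δ = 80.70°  ·
antipodal pairs: 3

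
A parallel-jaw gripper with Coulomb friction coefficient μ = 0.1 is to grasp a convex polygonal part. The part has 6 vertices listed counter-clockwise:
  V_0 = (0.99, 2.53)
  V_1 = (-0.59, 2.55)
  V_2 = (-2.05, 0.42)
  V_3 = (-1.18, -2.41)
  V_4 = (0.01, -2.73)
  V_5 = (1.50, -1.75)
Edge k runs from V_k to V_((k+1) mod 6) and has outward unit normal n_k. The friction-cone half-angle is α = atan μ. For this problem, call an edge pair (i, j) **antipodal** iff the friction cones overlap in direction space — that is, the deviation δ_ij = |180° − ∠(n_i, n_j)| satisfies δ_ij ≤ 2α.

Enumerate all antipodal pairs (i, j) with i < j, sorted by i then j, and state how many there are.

α = atan 0.1 = 5.71°;  2α = 11.42°
n_0 = (+0.0127, +0.9999)
n_1 = (-0.8248, +0.5654)
n_2 = (-0.9559, -0.2938)
n_3 = (-0.2597, -0.9657)
n_4 = (+0.5495, -0.8355)
n_5 = (+0.9930, +0.1183)
  (0,1): δ = 123.70°  ·
  (0,2): δ = 72.19°  ·
  (0,3): δ = 14.33°  ·
  (0,4): δ = 34.06°  ·
  (0,5): δ = 97.52°  ·
  (1,2): δ = 128.48°  ·
  (1,3): δ = 70.62°  ·
  (1,4): δ = 22.24°  ·
  (1,5): δ = 41.22°  ·
  (2,3): δ = 122.14°  ·
  (2,4): δ = 73.75°  ·
  (2,5): δ = 10.29°  ✓
  (3,4): δ = 131.62°  ·
  (3,5): δ = 68.15°  ·
  (4,5): δ = 116.54°  ·
antipodal pairs: 1

count = 1; pairs: (2,5)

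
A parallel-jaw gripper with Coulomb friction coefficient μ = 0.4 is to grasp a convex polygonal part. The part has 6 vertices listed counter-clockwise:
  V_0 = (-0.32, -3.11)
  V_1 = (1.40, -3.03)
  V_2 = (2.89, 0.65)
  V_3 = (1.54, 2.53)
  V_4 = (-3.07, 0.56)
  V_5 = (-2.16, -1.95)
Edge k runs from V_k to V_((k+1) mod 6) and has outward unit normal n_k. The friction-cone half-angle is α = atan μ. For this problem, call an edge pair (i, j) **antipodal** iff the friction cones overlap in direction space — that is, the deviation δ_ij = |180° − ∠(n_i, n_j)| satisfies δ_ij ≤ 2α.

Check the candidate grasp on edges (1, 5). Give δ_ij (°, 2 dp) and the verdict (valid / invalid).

δ = 79.81°, invalid

α = atan 0.4 = 21.80°;  2α = 43.60°
edge 1: e_1 = (+1.49, +3.68);  n_1 = (+0.9269, -0.3753)
edge 5: e_5 = (+1.84, -1.16);  n_5 = (-0.5333, -0.8459)
∠(n_1, n_5) = 100.19°
δ = |180° − 100.19°| = 79.81°
79.81° > 2α = 43.60°  →  invalid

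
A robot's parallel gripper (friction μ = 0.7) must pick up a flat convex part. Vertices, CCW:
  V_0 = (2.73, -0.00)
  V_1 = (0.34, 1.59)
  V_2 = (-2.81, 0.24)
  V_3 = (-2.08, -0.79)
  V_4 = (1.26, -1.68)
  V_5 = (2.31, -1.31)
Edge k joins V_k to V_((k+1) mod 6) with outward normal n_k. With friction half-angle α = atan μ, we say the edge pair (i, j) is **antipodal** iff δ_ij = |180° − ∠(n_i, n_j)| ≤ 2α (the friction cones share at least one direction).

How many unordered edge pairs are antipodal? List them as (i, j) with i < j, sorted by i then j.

α = atan 0.7 = 34.99°;  2α = 69.98°
n_0 = (+0.5539, +0.8326)
n_1 = (-0.3939, +0.9191)
n_2 = (-0.8159, -0.5782)
n_3 = (-0.2575, -0.9663)
n_4 = (+0.3324, -0.9432)
n_5 = (+0.9523, -0.3053)
  (0,1): δ = 123.17°  ·
  (0,2): δ = 21.04°  ✓
  (0,3): δ = 18.71°  ✓
  (0,4): δ = 53.05°  ✓
  (0,5): δ = 105.86°  ·
  (1,2): δ = 77.87°  ·
  (1,3): δ = 38.12°  ✓
  (1,4): δ = 3.79°  ✓
  (1,5): δ = 49.03°  ✓
  (2,3): δ = 140.25°  ·
  (2,4): δ = 105.92°  ·
  (2,5): δ = 53.10°  ✓
  (3,4): δ = 145.67°  ·
  (3,5): δ = 92.86°  ·
  (4,5): δ = 127.19°  ·
antipodal pairs: 7

count = 7; pairs: (0,2), (0,3), (0,4), (1,3), (1,4), (1,5), (2,5)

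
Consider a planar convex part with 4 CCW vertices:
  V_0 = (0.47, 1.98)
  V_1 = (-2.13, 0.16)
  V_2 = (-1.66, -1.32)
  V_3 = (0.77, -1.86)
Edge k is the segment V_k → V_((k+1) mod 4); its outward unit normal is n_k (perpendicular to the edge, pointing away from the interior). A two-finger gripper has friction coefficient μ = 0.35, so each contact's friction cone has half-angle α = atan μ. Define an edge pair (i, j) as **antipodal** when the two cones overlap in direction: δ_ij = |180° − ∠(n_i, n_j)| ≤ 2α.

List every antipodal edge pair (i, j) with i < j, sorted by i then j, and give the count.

count = 1; pairs: (1,3)

α = atan 0.35 = 19.29°;  2α = 38.58°
n_0 = (-0.5735, +0.8192)
n_1 = (-0.9531, -0.3027)
n_2 = (-0.2169, -0.9762)
n_3 = (+0.9970, +0.0779)
  (0,1): δ = 107.37°  ·
  (0,2): δ = 47.52°  ·
  (0,3): δ = 59.48°  ·
  (1,2): δ = 120.15°  ·
  (1,3): δ = 13.15°  ✓
  (2,3): δ = 73.00°  ·
antipodal pairs: 1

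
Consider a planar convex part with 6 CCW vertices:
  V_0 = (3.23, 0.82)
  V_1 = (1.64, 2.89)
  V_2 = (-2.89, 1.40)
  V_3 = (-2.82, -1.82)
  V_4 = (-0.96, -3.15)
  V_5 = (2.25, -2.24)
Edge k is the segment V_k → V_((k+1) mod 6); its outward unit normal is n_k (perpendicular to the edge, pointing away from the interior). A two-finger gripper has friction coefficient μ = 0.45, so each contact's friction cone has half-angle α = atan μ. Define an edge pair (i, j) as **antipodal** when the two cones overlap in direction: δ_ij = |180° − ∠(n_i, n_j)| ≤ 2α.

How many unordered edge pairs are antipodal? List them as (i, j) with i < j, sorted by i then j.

α = atan 0.45 = 24.23°;  2α = 48.46°
n_0 = (+0.7931, +0.6092)
n_1 = (-0.3125, +0.9499)
n_2 = (-0.9998, -0.0217)
n_3 = (-0.5817, -0.8134)
n_4 = (+0.2727, -0.9621)
n_5 = (+0.9524, -0.3050)
  (0,1): δ = 109.32°  ·
  (0,2): δ = 36.28°  ✓
  (0,3): δ = 16.90°  ✓
  (0,4): δ = 68.30°  ·
  (0,5): δ = 124.71°  ·
  (1,2): δ = 106.96°  ·
  (1,3): δ = 53.77°  ·
  (1,4): δ = 2.38°  ✓
  (1,5): δ = 54.03°  ·
  (2,3): δ = 126.81°  ·
  (2,4): δ = 75.42°  ·
  (2,5): δ = 19.00°  ✓
  (3,4): δ = 128.61°  ·
  (3,5): δ = 72.19°  ·
  (4,5): δ = 123.59°  ·
antipodal pairs: 4

count = 4; pairs: (0,2), (0,3), (1,4), (2,5)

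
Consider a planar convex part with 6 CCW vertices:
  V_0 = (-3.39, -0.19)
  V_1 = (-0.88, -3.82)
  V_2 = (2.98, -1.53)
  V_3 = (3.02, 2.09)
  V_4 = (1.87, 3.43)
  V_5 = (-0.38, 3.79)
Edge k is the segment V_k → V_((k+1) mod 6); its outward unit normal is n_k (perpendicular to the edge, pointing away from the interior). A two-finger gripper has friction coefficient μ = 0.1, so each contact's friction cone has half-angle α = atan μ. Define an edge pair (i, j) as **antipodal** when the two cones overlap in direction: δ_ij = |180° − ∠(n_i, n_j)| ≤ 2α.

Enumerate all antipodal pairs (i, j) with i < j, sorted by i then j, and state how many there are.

count = 1; pairs: (0,3)

α = atan 0.1 = 5.71°;  2α = 11.42°
n_0 = (-0.8225, -0.5687)
n_1 = (+0.5102, -0.8600)
n_2 = (+0.9999, -0.0110)
n_3 = (+0.7589, +0.6513)
n_4 = (+0.1580, +0.9874)
n_5 = (-0.7976, +0.6032)
  (0,1): δ = 93.98°  ·
  (0,2): δ = 35.30°  ·
  (0,3): δ = 5.97°  ✓
  (0,4): δ = 46.25°  ·
  (0,5): δ = 108.24°  ·
  (1,2): δ = 121.31°  ·
  (1,3): δ = 80.04°  ·
  (1,4): δ = 39.77°  ·
  (1,5): δ = 22.22°  ·
  (2,3): δ = 138.73°  ·
  (2,4): δ = 98.46°  ·
  (2,5): δ = 36.47°  ·
  (3,4): δ = 139.73°  ·
  (3,5): δ = 77.74°  ·
  (4,5): δ = 118.01°  ·
antipodal pairs: 1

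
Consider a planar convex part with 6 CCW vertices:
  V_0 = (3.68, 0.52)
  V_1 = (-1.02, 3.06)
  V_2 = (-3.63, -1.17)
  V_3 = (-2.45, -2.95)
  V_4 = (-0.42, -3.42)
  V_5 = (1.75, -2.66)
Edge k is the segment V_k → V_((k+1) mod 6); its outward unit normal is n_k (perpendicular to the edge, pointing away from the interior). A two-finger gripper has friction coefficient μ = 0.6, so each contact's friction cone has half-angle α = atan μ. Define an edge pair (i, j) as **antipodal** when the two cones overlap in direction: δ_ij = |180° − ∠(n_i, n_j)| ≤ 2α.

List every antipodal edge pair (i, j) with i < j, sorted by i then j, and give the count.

count = 5; pairs: (0,2), (0,3), (0,4), (1,4), (1,5)

α = atan 0.6 = 30.96°;  2α = 61.93°
n_0 = (+0.4754, +0.8797)
n_1 = (-0.8510, +0.5251)
n_2 = (-0.8335, -0.5525)
n_3 = (-0.2256, -0.9742)
n_4 = (+0.3305, -0.9438)
n_5 = (+0.8549, -0.5188)
  (0,1): δ = 93.29°  ·
  (0,2): δ = 28.07°  ✓
  (0,3): δ = 15.35°  ✓
  (0,4): δ = 47.69°  ✓
  (0,5): δ = 87.13°  ·
  (1,2): δ = 114.78°  ·
  (1,3): δ = 71.36°  ·
  (1,4): δ = 39.02°  ✓
  (1,5): δ = 0.42°  ✓
  (2,3): δ = 136.58°  ·
  (2,4): δ = 104.24°  ·
  (2,5): δ = 64.80°  ·
  (3,4): δ = 147.66°  ·
  (3,5): δ = 108.22°  ·
  (4,5): δ = 140.56°  ·
antipodal pairs: 5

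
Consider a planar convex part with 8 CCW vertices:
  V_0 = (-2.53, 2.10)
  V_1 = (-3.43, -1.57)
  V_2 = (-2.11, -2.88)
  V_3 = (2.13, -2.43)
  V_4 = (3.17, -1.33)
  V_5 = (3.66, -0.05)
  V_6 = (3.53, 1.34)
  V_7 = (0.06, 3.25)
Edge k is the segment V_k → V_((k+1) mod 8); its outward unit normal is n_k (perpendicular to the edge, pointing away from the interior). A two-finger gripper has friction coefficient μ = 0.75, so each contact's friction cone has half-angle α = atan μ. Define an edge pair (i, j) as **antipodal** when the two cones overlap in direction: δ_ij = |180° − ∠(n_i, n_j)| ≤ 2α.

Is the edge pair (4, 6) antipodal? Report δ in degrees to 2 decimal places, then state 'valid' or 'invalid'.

δ = 97.88°, invalid

α = atan 0.75 = 36.87°;  2α = 73.74°
edge 4: e_4 = (+0.49, +1.28);  n_4 = (+0.9339, -0.3575)
edge 6: e_6 = (-3.47, +1.91);  n_6 = (+0.4822, +0.8761)
∠(n_4, n_6) = 82.12°
δ = |180° − 82.12°| = 97.88°
97.88° > 2α = 73.74°  →  invalid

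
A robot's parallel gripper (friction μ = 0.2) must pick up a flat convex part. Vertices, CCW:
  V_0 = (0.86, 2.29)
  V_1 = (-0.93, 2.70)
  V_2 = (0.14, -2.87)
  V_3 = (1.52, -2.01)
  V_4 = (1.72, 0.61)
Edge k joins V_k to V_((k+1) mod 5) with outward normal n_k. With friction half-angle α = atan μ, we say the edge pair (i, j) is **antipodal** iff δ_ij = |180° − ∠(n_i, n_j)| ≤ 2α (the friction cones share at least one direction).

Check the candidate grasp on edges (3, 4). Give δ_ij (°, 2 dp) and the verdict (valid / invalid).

δ = 148.53°, invalid

α = atan 0.2 = 11.31°;  2α = 22.62°
edge 3: e_3 = (+0.20, +2.62);  n_3 = (+0.9971, -0.0761)
edge 4: e_4 = (-0.86, +1.68);  n_4 = (+0.8901, +0.4557)
∠(n_3, n_4) = 31.47°
δ = |180° − 31.47°| = 148.53°
148.53° > 2α = 22.62°  →  invalid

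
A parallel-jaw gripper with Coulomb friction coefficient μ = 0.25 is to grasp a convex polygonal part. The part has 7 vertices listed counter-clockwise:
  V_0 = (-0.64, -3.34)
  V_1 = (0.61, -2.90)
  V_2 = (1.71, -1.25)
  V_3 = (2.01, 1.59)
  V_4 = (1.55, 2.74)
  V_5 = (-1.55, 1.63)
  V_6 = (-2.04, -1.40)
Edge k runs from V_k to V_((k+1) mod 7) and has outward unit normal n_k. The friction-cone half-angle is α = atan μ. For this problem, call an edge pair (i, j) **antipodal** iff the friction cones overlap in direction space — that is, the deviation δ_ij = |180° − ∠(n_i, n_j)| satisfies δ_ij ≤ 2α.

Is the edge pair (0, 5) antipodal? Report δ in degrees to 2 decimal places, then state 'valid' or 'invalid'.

α = atan 0.25 = 14.04°;  2α = 28.07°
edge 0: e_0 = (+1.25, +0.44);  n_0 = (+0.3320, -0.9433)
edge 5: e_5 = (-0.49, -3.03);  n_5 = (-0.9872, +0.1596)
∠(n_0, n_5) = 118.58°
δ = |180° − 118.58°| = 61.42°
61.42° > 2α = 28.07°  →  invalid

δ = 61.42°, invalid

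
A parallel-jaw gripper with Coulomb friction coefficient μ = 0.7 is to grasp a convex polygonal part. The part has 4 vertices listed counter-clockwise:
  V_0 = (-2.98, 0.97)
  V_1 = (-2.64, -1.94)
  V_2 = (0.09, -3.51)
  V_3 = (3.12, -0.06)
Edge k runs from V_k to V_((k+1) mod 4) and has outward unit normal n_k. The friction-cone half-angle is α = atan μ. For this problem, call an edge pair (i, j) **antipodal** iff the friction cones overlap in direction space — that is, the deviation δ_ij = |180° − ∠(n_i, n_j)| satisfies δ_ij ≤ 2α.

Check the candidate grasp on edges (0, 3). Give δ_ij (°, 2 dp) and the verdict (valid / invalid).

δ = 73.75°, invalid

α = atan 0.7 = 34.99°;  2α = 69.98°
edge 0: e_0 = (+0.34, -2.91);  n_0 = (-0.9932, -0.1160)
edge 3: e_3 = (-6.10, +1.03);  n_3 = (+0.1665, +0.9860)
∠(n_0, n_3) = 106.25°
δ = |180° − 106.25°| = 73.75°
73.75° > 2α = 69.98°  →  invalid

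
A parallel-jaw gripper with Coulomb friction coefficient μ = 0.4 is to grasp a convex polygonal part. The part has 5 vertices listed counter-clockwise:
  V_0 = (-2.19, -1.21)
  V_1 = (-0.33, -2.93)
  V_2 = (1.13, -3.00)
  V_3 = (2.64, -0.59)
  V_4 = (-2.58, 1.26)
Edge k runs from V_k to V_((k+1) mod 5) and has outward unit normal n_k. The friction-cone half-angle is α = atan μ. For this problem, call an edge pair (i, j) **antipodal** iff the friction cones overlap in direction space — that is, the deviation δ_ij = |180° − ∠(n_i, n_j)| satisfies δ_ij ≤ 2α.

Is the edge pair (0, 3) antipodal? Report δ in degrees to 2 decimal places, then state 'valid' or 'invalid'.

α = atan 0.4 = 21.80°;  2α = 43.60°
edge 0: e_0 = (+1.86, -1.72);  n_0 = (-0.6789, -0.7342)
edge 3: e_3 = (-5.22, +1.85);  n_3 = (+0.3340, +0.9426)
∠(n_0, n_3) = 156.75°
δ = |180° − 156.75°| = 23.25°
23.25° ≤ 2α = 43.60°  →  valid

δ = 23.25°, valid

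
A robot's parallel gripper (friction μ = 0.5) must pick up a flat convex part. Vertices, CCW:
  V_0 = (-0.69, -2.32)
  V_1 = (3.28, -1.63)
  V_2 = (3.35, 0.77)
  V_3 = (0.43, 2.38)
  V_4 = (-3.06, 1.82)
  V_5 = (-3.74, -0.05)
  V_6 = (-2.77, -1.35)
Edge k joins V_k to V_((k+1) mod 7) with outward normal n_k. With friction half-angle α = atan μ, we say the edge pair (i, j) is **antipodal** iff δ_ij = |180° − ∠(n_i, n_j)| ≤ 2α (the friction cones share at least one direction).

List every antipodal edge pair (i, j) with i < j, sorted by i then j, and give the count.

count = 7; pairs: (0,2), (0,3), (1,4), (1,5), (2,5), (2,6), (3,6)

α = atan 0.5 = 26.57°;  2α = 53.13°
n_0 = (+0.1712, -0.9852)
n_1 = (+0.9996, -0.0292)
n_2 = (+0.4828, +0.8757)
n_3 = (-0.1584, +0.9874)
n_4 = (-0.9398, +0.3417)
n_5 = (-0.8015, -0.5980)
n_6 = (-0.4226, -0.9063)
  (0,1): δ = 101.53°  ·
  (0,2): δ = 38.73°  ✓
  (0,3): δ = 0.74°  ✓
  (0,4): δ = 60.16°  ·
  (0,5): δ = 116.87°  ·
  (0,6): δ = 145.14°  ·
  (1,2): δ = 117.20°  ·
  (1,3): δ = 79.21°  ·
  (1,4): δ = 18.31°  ✓
  (1,5): δ = 38.40°  ✓
  (1,6): δ = 66.67°  ·
  (2,3): δ = 142.01°  ·
  (2,4): δ = 81.11°  ·
  (2,5): δ = 24.40°  ✓
  (2,6): δ = 3.87°  ✓
  (3,4): δ = 119.10°  ·
  (3,5): δ = 62.39°  ·
  (3,6): δ = 34.12°  ✓
  (4,5): δ = 123.29°  ·
  (4,6): δ = 95.02°  ·
  (5,6): δ = 151.73°  ·
antipodal pairs: 7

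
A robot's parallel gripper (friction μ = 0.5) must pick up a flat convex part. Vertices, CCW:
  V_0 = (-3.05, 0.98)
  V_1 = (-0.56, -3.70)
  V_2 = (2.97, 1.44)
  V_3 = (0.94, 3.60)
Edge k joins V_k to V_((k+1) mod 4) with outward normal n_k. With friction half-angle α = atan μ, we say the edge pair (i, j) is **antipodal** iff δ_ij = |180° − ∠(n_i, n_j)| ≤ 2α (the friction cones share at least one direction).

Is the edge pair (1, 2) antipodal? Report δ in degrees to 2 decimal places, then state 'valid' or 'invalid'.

α = atan 0.5 = 26.57°;  2α = 53.13°
edge 1: e_1 = (+3.53, +5.14);  n_1 = (+0.8243, -0.5661)
edge 2: e_2 = (-2.03, +2.16);  n_2 = (+0.7287, +0.6848)
∠(n_1, n_2) = 77.70°
δ = |180° − 77.70°| = 102.30°
102.30° > 2α = 53.13°  →  invalid

δ = 102.30°, invalid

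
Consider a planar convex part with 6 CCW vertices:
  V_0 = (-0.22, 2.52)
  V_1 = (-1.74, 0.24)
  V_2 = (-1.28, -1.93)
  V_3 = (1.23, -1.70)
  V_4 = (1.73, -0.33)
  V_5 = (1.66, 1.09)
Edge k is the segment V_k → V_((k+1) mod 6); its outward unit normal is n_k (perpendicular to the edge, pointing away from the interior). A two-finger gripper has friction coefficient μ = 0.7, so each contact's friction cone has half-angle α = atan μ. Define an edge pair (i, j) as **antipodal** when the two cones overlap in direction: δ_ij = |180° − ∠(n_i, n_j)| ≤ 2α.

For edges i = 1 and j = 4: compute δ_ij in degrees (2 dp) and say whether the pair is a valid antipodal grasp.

α = atan 0.7 = 34.99°;  2α = 69.98°
edge 1: e_1 = (+0.46, -2.17);  n_1 = (-0.9783, -0.2074)
edge 4: e_4 = (-0.07, +1.42);  n_4 = (+0.9988, +0.0492)
∠(n_1, n_4) = 170.85°
δ = |180° − 170.85°| = 9.15°
9.15° ≤ 2α = 69.98°  →  valid

δ = 9.15°, valid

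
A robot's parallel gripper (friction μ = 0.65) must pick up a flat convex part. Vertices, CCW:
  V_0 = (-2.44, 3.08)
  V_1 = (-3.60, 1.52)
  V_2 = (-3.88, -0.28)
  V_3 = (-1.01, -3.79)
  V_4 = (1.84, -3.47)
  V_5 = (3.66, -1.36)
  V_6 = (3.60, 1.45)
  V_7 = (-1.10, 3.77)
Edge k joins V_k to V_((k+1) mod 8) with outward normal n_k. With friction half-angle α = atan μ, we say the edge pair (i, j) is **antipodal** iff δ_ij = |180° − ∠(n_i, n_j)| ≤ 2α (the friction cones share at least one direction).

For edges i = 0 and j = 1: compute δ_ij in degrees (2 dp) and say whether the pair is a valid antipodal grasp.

α = atan 0.65 = 33.02°;  2α = 66.05°
edge 0: e_0 = (-1.16, -1.56);  n_0 = (-0.8025, +0.5967)
edge 1: e_1 = (-0.28, -1.80);  n_1 = (-0.9881, +0.1537)
∠(n_0, n_1) = 27.79°
δ = |180° − 27.79°| = 152.21°
152.21° > 2α = 66.05°  →  invalid

δ = 152.21°, invalid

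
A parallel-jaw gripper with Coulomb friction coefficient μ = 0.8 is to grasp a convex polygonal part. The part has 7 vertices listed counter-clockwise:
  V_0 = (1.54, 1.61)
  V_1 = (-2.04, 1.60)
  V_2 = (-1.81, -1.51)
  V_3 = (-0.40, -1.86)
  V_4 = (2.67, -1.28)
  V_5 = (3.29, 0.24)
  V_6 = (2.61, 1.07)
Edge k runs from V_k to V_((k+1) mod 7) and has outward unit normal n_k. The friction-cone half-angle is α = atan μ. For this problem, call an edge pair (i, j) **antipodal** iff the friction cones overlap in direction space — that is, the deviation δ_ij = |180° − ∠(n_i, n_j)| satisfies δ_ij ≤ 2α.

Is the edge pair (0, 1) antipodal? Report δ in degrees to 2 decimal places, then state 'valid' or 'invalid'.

δ = 85.93°, invalid

α = atan 0.8 = 38.66°;  2α = 77.32°
edge 0: e_0 = (-3.58, -0.01);  n_0 = (-0.0028, +1.0000)
edge 1: e_1 = (+0.23, -3.11);  n_1 = (-0.9973, -0.0738)
∠(n_0, n_1) = 94.07°
δ = |180° − 94.07°| = 85.93°
85.93° > 2α = 77.32°  →  invalid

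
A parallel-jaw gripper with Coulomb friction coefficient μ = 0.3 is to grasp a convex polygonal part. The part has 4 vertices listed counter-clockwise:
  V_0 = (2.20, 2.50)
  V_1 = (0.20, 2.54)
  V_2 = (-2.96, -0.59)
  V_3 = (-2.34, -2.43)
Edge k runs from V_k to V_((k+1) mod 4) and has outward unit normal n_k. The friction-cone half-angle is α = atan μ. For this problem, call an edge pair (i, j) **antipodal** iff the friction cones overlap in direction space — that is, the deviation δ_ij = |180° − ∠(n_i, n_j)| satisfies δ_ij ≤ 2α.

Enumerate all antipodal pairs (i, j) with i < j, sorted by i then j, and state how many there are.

count = 1; pairs: (1,3)

α = atan 0.3 = 16.70°;  2α = 33.40°
n_0 = (+0.0200, +0.9998)
n_1 = (-0.7037, +0.7105)
n_2 = (-0.9476, -0.3193)
n_3 = (+0.7356, -0.6774)
  (0,1): δ = 134.13°  ·
  (0,2): δ = 70.23°  ·
  (0,3): δ = 48.50°  ·
  (1,2): δ = 116.11°  ·
  (1,3): δ = 2.63°  ✓
  (2,3): δ = 61.26°  ·
antipodal pairs: 1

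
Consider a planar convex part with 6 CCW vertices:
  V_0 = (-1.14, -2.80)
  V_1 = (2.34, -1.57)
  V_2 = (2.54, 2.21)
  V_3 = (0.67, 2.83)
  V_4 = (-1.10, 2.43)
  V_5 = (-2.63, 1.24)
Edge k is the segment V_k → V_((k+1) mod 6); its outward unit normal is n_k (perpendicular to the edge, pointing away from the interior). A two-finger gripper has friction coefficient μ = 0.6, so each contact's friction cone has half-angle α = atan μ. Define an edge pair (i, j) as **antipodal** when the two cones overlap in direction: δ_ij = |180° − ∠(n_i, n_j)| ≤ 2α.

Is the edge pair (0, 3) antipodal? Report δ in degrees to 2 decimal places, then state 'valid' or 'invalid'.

α = atan 0.6 = 30.96°;  2α = 61.93°
edge 0: e_0 = (+3.48, +1.23);  n_0 = (+0.3332, -0.9428)
edge 3: e_3 = (-1.77, -0.40);  n_3 = (-0.2204, +0.9754)
∠(n_0, n_3) = 173.27°
δ = |180° − 173.27°| = 6.73°
6.73° ≤ 2α = 61.93°  →  valid

δ = 6.73°, valid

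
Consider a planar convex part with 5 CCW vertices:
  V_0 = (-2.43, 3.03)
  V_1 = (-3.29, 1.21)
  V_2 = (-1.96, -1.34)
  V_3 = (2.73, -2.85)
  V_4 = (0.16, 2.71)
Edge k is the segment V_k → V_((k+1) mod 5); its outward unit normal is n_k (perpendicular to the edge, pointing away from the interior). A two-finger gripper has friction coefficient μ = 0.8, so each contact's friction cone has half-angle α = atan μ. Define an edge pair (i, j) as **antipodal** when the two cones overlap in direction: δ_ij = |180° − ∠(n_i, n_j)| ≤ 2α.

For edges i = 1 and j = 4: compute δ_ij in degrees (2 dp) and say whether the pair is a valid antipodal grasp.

α = atan 0.8 = 38.66°;  2α = 77.32°
edge 1: e_1 = (+1.33, -2.55);  n_1 = (-0.8866, -0.4624)
edge 4: e_4 = (-2.59, +0.32);  n_4 = (+0.1226, +0.9925)
∠(n_1, n_4) = 124.59°
δ = |180° − 124.59°| = 55.41°
55.41° ≤ 2α = 77.32°  →  valid

δ = 55.41°, valid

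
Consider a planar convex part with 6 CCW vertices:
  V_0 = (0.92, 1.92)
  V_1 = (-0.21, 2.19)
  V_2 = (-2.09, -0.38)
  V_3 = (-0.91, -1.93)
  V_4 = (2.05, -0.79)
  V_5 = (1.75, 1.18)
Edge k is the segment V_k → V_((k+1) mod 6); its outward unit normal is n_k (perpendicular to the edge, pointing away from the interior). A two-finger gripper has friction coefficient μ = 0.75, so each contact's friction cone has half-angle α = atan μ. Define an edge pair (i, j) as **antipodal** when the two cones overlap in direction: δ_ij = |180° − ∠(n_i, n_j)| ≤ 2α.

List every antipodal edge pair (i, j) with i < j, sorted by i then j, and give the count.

α = atan 0.75 = 36.87°;  2α = 73.74°
n_0 = (+0.2324, +0.9726)
n_1 = (-0.8071, +0.5904)
n_2 = (-0.7957, -0.6057)
n_3 = (+0.3594, -0.9332)
n_4 = (+0.9886, +0.1505)
n_5 = (+0.6655, +0.7464)
  (0,1): δ = 112.75°  ·
  (0,2): δ = 39.28°  ✓
  (0,3): δ = 34.50°  ✓
  (0,4): δ = 112.10°  ·
  (0,5): δ = 151.72°  ·
  (1,2): δ = 106.53°  ·
  (1,3): δ = 32.75°  ✓
  (1,4): δ = 44.84°  ✓
  (1,5): δ = 84.47°  ·
  (2,3): δ = 106.22°  ·
  (2,4): δ = 28.62°  ✓
  (2,5): δ = 11.00°  ✓
  (3,4): δ = 102.40°  ·
  (3,5): δ = 62.78°  ✓
  (4,5): δ = 140.38°  ·
antipodal pairs: 7

count = 7; pairs: (0,2), (0,3), (1,3), (1,4), (2,4), (2,5), (3,5)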